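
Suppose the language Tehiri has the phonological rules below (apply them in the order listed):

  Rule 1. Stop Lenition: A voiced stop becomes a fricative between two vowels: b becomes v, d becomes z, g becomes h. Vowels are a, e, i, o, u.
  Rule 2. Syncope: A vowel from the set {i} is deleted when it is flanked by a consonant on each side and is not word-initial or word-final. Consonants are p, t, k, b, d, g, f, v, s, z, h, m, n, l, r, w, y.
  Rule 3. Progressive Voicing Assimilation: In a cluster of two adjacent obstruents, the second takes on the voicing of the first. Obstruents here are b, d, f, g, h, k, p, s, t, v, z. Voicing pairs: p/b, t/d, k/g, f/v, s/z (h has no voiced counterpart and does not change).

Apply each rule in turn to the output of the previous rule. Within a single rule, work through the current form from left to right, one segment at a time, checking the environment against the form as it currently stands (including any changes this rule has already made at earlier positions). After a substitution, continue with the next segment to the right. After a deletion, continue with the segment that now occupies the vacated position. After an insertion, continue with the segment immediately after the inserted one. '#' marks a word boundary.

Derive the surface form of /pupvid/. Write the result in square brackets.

Rule 1 Stop Lenition: no change — [pupvid]
Rule 2 Syncope: [pupvid] → [pupvd]
Rule 3 Progressive Voicing Assimilation: [pupvd] → [pupft]

[pupft]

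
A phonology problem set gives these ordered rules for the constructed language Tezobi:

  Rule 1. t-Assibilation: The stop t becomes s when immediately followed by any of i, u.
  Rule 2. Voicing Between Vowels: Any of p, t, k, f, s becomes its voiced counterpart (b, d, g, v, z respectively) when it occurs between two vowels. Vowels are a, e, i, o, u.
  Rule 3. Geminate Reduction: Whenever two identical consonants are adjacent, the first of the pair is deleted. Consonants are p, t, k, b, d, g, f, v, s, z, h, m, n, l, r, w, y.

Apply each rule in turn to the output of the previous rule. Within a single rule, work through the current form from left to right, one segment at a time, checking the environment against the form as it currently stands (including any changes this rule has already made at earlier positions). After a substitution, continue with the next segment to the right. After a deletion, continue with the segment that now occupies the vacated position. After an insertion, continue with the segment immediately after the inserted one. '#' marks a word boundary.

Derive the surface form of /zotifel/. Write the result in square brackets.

Rule 1 t-Assibilation: [zotifel] → [zosifel]
Rule 2 Voicing Between Vowels: [zosifel] → [zozivel]
Rule 3 Geminate Reduction: no change — [zozivel]

[zozivel]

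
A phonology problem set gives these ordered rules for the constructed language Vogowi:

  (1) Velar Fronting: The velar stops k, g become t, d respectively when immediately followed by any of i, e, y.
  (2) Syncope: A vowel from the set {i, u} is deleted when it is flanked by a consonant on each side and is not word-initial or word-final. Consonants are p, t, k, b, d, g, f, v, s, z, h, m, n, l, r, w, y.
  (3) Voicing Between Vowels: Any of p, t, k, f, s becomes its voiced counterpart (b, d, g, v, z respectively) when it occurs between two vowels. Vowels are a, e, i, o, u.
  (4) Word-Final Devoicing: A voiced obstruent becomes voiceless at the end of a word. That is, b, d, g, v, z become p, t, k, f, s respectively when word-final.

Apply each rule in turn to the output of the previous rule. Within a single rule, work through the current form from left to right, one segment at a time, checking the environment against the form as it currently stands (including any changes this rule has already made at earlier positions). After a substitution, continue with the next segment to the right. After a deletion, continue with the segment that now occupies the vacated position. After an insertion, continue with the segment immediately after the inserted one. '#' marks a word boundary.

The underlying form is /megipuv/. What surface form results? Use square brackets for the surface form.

[medpf]

(1) Velar Fronting: [megipuv] → [medipuv]
(2) Syncope: [medipuv] → [medpv]
(3) Voicing Between Vowels: no change — [medpv]
(4) Word-Final Devoicing: [medpv] → [medpf]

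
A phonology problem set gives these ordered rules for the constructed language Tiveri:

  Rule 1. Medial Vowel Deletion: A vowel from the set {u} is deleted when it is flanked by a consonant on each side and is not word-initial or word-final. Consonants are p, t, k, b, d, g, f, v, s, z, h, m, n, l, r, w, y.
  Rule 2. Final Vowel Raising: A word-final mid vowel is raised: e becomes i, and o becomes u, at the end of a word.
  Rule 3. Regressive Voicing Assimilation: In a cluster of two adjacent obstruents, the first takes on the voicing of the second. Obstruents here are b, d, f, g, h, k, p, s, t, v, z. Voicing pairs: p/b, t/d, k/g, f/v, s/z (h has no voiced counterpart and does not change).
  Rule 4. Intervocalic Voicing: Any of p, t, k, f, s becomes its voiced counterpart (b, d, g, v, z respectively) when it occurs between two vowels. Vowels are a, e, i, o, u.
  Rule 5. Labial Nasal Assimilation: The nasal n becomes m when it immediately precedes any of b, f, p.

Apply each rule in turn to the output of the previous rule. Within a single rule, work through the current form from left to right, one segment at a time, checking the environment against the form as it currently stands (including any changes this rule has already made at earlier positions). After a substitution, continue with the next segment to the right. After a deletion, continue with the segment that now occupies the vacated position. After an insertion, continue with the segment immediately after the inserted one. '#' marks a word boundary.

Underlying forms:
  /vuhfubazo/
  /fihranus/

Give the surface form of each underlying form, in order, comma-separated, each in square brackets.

[fhvbazu], [fihrans]

/vuhfubazo/:
  Rule 1 Medial Vowel Deletion: [vuhfubazo] → [vhfbazo]
  Rule 2 Final Vowel Raising: [vhfbazo] → [vhfbazu]
  Rule 3 Regressive Voicing Assimilation: [vhfbazu] → [fhvbazu]
  Rule 4 Intervocalic Voicing: no change — [fhvbazu]
  Rule 5 Labial Nasal Assimilation: no change — [fhvbazu]
/fihranus/:
  Rule 1 Medial Vowel Deletion: [fihranus] → [fihrans]
  Rule 2 Final Vowel Raising: no change — [fihrans]
  Rule 3 Regressive Voicing Assimilation: no change — [fihrans]
  Rule 4 Intervocalic Voicing: no change — [fihrans]
  Rule 5 Labial Nasal Assimilation: no change — [fihrans]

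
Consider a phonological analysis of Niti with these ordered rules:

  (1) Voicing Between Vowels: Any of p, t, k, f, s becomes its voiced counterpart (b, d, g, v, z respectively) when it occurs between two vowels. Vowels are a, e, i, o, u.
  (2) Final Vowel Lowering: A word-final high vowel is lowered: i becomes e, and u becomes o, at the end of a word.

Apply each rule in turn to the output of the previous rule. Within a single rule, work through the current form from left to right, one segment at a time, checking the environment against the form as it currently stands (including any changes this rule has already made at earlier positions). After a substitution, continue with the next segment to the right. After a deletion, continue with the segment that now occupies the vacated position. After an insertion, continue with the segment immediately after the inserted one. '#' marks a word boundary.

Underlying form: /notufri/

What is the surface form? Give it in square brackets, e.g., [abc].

(1) Voicing Between Vowels: [notufri] → [nodufri]
(2) Final Vowel Lowering: [nodufri] → [nodufre]

[nodufre]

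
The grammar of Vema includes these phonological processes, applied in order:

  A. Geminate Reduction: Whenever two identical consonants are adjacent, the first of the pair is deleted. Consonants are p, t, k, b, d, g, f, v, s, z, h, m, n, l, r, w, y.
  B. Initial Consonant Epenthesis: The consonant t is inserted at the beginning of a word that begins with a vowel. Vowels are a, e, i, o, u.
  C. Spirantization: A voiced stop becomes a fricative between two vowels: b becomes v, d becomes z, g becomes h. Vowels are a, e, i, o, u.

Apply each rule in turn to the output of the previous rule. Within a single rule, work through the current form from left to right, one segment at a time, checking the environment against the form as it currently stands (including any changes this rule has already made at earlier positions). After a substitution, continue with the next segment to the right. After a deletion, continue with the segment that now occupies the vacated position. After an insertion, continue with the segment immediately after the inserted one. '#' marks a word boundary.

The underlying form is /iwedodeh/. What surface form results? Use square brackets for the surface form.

A Geminate Reduction: no change — [iwedodeh]
B Initial Consonant Epenthesis: [iwedodeh] → [tiwedodeh]
C Spirantization: [tiwedodeh] → [tiwezozeh]

[tiwezozeh]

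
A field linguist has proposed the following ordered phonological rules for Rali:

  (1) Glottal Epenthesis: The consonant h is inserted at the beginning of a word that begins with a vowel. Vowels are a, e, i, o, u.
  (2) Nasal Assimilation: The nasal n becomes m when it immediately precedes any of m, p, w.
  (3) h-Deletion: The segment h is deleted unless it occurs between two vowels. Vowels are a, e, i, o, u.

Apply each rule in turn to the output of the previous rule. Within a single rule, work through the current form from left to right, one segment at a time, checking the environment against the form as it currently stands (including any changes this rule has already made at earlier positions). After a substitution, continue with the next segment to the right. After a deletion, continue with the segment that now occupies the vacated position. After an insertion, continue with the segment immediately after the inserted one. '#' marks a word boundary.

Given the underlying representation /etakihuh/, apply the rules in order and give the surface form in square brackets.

(1) Glottal Epenthesis: [etakihuh] → [hetakihuh]
(2) Nasal Assimilation: no change — [hetakihuh]
(3) h-Deletion: [hetakihuh] → [etakihu]

[etakihu]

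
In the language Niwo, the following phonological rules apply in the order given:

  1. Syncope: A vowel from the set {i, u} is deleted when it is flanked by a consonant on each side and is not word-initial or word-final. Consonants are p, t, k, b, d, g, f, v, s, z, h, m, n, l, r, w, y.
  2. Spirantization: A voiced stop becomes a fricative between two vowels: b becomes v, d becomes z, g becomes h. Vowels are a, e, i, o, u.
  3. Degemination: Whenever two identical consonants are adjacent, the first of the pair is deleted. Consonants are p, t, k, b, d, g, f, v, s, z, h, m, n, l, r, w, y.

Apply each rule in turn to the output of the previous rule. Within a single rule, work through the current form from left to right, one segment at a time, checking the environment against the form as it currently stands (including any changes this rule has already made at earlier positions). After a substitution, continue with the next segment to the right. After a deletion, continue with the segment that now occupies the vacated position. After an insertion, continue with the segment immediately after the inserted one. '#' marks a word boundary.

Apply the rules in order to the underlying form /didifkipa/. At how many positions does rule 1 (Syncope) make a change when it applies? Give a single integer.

1 Syncope: [didifkipa] → [ddfkpa]
2 Spirantization: no change — [ddfkpa]
3 Degemination: [ddfkpa] → [dfkpa]
Rule 1 changed 3 position(s).

3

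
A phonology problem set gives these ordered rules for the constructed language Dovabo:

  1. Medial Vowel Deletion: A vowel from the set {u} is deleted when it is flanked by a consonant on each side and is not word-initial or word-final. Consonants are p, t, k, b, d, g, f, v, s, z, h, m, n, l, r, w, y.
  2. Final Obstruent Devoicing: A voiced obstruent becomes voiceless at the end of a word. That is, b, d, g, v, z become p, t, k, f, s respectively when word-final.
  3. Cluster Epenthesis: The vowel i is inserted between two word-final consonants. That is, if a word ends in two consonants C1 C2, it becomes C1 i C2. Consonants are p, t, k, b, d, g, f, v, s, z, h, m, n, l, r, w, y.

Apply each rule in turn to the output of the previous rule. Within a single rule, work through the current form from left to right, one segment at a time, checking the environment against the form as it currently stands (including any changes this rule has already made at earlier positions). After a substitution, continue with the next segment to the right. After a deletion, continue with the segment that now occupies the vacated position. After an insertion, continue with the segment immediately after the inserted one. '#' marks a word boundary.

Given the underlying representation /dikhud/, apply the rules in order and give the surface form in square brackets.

1 Medial Vowel Deletion: [dikhud] → [dikhd]
2 Final Obstruent Devoicing: [dikhd] → [dikht]
3 Cluster Epenthesis: [dikht] → [dikhit]

[dikhit]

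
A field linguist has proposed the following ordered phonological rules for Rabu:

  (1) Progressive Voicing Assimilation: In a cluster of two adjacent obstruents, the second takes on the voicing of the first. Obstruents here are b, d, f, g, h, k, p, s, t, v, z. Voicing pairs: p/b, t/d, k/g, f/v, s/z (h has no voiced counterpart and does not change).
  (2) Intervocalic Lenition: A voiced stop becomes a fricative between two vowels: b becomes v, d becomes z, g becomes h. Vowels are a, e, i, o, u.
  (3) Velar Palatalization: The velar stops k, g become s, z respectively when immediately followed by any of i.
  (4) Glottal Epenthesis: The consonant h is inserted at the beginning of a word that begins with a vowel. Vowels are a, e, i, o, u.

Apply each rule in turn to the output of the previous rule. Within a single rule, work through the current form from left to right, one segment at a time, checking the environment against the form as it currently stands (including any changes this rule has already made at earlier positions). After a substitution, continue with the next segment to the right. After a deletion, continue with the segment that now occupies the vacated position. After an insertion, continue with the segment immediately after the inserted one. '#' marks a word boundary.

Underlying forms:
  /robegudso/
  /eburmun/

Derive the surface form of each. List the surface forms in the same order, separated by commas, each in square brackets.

[rovehudzo], [hevurmun]

/robegudso/:
  (1) Progressive Voicing Assimilation: [robegudso] → [robegudzo]
  (2) Intervocalic Lenition: [robegudzo] → [rovehudzo]
  (3) Velar Palatalization: no change — [rovehudzo]
  (4) Glottal Epenthesis: no change — [rovehudzo]
/eburmun/:
  (1) Progressive Voicing Assimilation: no change — [eburmun]
  (2) Intervocalic Lenition: [eburmun] → [evurmun]
  (3) Velar Palatalization: no change — [evurmun]
  (4) Glottal Epenthesis: [evurmun] → [hevurmun]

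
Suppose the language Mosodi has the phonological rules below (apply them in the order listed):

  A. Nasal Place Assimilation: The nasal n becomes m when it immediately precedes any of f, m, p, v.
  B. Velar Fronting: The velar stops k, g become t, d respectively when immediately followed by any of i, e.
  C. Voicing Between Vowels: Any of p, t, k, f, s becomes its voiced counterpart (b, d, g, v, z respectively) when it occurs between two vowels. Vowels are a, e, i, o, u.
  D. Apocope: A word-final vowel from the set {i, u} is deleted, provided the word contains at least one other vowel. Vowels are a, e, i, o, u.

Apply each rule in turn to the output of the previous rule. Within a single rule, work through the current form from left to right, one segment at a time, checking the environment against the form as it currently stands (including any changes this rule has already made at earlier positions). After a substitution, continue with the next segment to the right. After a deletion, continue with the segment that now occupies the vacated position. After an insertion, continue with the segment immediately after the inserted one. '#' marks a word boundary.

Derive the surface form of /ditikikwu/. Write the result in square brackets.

A Nasal Place Assimilation: no change — [ditikikwu]
B Velar Fronting: [ditikikwu] → [dititikwu]
C Voicing Between Vowels: [dititikwu] → [dididikwu]
D Apocope: [dididikwu] → [dididikw]

[dididikw]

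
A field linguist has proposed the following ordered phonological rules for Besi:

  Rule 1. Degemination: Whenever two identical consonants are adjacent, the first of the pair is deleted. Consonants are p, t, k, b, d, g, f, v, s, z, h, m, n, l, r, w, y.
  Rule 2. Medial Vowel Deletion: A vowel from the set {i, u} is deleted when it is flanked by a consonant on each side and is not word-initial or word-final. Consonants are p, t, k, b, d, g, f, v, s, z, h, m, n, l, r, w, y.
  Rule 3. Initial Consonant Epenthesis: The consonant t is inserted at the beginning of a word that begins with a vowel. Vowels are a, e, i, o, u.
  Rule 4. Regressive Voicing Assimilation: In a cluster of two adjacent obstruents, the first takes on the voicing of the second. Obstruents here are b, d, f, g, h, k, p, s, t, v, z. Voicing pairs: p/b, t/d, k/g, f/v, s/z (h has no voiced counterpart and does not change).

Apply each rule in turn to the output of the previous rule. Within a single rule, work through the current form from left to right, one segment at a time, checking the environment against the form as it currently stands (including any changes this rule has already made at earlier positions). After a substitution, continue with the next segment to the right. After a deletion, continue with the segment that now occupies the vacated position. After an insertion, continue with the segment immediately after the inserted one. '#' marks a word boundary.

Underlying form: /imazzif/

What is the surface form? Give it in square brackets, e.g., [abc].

[timasf]

Rule 1 Degemination: [imazzif] → [imazif]
Rule 2 Medial Vowel Deletion: [imazif] → [imazf]
Rule 3 Initial Consonant Epenthesis: [imazf] → [timazf]
Rule 4 Regressive Voicing Assimilation: [timazf] → [timasf]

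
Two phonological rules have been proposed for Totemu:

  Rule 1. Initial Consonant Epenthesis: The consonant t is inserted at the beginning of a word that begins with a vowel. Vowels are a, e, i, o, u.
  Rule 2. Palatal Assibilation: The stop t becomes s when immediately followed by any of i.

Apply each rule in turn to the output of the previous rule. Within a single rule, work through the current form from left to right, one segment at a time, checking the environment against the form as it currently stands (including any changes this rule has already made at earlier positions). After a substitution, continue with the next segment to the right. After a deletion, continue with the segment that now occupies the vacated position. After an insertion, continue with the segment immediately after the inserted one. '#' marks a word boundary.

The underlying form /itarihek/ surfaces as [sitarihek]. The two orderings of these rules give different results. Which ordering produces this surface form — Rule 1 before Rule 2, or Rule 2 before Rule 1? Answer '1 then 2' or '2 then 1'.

1 then 2

Order 1 then 2:
  1 Initial Consonant Epenthesis: [itarihek] → [titarihek]
  2 Palatal Assibilation: [titarihek] → [sitarihek]
  result: [sitarihek]
Order 2 then 1:
  2 Palatal Assibilation: no change — [itarihek]
  1 Initial Consonant Epenthesis: [itarihek] → [titarihek]
  result: [titarihek]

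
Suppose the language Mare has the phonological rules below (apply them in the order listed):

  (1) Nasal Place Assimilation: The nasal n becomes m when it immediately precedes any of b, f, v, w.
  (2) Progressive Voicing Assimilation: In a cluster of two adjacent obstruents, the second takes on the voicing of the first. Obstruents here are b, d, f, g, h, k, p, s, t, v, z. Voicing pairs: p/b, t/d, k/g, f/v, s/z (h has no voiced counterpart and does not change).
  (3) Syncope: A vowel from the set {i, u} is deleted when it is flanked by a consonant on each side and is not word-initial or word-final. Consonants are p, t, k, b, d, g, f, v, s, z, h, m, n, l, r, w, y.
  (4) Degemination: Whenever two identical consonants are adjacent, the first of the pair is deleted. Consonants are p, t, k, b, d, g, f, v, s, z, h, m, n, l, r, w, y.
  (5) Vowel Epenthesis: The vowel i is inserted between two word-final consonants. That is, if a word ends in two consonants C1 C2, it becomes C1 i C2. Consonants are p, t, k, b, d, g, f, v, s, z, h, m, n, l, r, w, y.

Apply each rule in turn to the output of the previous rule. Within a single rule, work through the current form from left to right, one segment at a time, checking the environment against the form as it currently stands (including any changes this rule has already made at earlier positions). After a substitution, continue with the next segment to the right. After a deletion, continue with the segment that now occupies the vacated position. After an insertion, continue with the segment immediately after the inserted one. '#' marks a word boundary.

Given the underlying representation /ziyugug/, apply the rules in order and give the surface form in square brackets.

[zyig]

(1) Nasal Place Assimilation: no change — [ziyugug]
(2) Progressive Voicing Assimilation: no change — [ziyugug]
(3) Syncope: [ziyugug] → [zygg]
(4) Degemination: [zygg] → [zyg]
(5) Vowel Epenthesis: [zyg] → [zyig]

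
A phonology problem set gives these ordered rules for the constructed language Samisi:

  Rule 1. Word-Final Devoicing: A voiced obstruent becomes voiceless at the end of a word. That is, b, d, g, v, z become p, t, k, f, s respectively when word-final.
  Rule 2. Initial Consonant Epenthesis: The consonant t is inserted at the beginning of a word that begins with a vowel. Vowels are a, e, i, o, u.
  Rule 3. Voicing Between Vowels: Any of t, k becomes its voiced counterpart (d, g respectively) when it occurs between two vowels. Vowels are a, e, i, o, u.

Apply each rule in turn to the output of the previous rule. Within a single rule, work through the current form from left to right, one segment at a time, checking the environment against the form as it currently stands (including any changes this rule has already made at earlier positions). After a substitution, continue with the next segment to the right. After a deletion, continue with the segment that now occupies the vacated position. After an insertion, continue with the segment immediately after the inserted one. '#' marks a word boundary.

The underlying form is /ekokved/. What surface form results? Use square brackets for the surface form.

Rule 1 Word-Final Devoicing: [ekokved] → [ekokvet]
Rule 2 Initial Consonant Epenthesis: [ekokvet] → [tekokvet]
Rule 3 Voicing Between Vowels: [tekokvet] → [tegokvet]

[tegokvet]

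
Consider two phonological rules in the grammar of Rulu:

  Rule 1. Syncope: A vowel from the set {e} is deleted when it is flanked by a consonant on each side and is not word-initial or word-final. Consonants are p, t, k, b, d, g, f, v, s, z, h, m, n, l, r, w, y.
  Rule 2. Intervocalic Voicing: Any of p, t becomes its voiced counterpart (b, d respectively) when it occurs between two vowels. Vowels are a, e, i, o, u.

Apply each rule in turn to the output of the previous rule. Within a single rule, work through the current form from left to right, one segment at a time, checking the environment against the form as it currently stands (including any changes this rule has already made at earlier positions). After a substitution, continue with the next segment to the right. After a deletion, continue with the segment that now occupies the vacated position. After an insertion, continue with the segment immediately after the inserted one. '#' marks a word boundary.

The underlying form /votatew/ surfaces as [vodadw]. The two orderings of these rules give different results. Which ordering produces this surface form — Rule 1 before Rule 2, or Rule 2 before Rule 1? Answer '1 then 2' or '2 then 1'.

Order 1 then 2:
  1 Syncope: [votatew] → [votatw]
  2 Intervocalic Voicing: [votatw] → [vodatw]
  result: [vodatw]
Order 2 then 1:
  2 Intervocalic Voicing: [votatew] → [vodadew]
  1 Syncope: [vodadew] → [vodadw]
  result: [vodadw]

2 then 1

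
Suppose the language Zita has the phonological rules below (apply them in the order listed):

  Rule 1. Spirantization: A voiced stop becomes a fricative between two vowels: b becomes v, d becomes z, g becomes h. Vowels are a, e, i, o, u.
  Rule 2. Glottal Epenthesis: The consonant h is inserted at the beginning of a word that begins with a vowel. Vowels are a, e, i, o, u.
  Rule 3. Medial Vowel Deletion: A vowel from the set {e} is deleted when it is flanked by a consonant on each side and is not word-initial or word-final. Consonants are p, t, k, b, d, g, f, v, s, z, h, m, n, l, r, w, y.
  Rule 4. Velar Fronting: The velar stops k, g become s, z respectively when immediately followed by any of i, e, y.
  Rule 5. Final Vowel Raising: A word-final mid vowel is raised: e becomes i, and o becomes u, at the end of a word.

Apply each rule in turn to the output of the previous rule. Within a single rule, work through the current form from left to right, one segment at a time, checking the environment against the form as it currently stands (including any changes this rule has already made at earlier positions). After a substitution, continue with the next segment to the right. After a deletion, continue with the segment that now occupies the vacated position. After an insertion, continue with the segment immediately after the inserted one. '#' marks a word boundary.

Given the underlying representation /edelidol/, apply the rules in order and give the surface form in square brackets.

[hzlizol]

Rule 1 Spirantization: [edelidol] → [ezelizol]
Rule 2 Glottal Epenthesis: [ezelizol] → [hezelizol]
Rule 3 Medial Vowel Deletion: [hezelizol] → [hzlizol]
Rule 4 Velar Fronting: no change — [hzlizol]
Rule 5 Final Vowel Raising: no change — [hzlizol]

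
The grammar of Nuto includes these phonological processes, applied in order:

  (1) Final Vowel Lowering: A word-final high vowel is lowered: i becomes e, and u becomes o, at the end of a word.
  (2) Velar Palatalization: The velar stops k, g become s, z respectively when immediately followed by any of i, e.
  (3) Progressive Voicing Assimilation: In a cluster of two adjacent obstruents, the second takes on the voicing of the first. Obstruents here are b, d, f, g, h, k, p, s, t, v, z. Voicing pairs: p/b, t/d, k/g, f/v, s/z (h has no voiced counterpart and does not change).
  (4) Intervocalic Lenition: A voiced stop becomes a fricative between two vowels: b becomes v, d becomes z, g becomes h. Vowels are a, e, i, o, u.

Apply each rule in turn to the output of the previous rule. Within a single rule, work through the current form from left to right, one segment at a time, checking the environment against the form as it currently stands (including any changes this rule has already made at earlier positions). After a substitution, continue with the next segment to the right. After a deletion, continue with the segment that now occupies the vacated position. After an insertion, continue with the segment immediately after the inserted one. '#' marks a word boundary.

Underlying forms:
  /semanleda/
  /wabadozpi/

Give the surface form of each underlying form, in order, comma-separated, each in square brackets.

/semanleda/:
  (1) Final Vowel Lowering: no change — [semanleda]
  (2) Velar Palatalization: no change — [semanleda]
  (3) Progressive Voicing Assimilation: no change — [semanleda]
  (4) Intervocalic Lenition: [semanleda] → [semanleza]
/wabadozpi/:
  (1) Final Vowel Lowering: [wabadozpi] → [wabadozpe]
  (2) Velar Palatalization: no change — [wabadozpe]
  (3) Progressive Voicing Assimilation: [wabadozpe] → [wabadozbe]
  (4) Intervocalic Lenition: [wabadozbe] → [wavazozbe]

[semanleza], [wavazozbe]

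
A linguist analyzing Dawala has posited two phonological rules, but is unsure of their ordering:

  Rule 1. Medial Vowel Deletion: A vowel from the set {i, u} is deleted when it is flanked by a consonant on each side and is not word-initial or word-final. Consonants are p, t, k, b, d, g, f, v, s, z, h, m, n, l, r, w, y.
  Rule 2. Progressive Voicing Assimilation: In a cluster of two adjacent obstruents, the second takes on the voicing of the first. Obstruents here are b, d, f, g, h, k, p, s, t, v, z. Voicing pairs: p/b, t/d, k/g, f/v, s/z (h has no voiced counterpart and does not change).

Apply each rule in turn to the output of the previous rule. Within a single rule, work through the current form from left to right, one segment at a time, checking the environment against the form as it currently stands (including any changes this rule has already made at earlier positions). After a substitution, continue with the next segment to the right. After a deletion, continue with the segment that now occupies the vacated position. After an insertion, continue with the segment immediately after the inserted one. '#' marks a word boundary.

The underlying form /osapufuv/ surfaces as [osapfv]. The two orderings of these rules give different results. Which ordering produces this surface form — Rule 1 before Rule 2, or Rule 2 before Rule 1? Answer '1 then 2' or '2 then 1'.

2 then 1

Order 1 then 2:
  1 Medial Vowel Deletion: [osapufuv] → [osapfv]
  2 Progressive Voicing Assimilation: [osapfv] → [osapff]
  result: [osapff]
Order 2 then 1:
  2 Progressive Voicing Assimilation: no change — [osapufuv]
  1 Medial Vowel Deletion: [osapufuv] → [osapfv]
  result: [osapfv]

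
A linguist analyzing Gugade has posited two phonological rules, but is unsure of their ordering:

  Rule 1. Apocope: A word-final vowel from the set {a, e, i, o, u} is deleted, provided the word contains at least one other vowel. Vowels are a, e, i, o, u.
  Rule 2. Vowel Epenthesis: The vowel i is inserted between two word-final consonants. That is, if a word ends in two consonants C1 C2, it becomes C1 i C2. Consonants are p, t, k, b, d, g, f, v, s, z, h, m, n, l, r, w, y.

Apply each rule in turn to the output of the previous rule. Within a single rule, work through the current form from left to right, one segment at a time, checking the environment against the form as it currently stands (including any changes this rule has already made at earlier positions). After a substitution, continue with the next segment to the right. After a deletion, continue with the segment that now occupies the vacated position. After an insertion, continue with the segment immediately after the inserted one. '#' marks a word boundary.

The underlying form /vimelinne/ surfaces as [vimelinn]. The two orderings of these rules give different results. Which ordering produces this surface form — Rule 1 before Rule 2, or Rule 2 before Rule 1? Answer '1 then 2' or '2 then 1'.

2 then 1

Order 1 then 2:
  1 Apocope: [vimelinne] → [vimelinn]
  2 Vowel Epenthesis: [vimelinn] → [vimelinin]
  result: [vimelinin]
Order 2 then 1:
  2 Vowel Epenthesis: no change — [vimelinne]
  1 Apocope: [vimelinne] → [vimelinn]
  result: [vimelinn]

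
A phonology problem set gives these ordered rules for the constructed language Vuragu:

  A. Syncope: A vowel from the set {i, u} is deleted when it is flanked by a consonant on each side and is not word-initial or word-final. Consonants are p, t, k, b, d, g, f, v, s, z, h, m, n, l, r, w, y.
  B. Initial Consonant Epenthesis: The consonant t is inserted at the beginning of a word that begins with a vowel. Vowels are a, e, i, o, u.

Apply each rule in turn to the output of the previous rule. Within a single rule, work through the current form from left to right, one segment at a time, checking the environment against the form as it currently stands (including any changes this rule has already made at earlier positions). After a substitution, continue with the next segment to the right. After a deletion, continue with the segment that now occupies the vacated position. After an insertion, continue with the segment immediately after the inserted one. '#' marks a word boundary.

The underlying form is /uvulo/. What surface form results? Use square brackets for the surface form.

A Syncope: [uvulo] → [uvlo]
B Initial Consonant Epenthesis: [uvlo] → [tuvlo]

[tuvlo]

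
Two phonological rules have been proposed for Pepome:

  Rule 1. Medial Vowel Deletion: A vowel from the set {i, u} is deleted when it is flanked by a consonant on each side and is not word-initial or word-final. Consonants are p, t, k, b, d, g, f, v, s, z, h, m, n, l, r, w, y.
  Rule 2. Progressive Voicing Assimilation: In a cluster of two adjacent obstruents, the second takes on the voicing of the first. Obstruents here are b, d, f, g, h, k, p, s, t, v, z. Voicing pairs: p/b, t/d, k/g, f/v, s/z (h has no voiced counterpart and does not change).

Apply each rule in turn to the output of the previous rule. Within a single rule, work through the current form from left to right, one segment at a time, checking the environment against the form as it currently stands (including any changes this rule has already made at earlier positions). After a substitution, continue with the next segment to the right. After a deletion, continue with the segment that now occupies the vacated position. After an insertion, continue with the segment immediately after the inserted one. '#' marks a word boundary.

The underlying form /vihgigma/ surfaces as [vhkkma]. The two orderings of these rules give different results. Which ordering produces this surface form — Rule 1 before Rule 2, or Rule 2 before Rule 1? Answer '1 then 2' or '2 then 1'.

1 then 2

Order 1 then 2:
  1 Medial Vowel Deletion: [vihgigma] → [vhggma]
  2 Progressive Voicing Assimilation: [vhggma] → [vhkkma]
  result: [vhkkma]
Order 2 then 1:
  2 Progressive Voicing Assimilation: [vihgigma] → [vihkigma]
  1 Medial Vowel Deletion: [vihkigma] → [vhkgma]
  result: [vhkgma]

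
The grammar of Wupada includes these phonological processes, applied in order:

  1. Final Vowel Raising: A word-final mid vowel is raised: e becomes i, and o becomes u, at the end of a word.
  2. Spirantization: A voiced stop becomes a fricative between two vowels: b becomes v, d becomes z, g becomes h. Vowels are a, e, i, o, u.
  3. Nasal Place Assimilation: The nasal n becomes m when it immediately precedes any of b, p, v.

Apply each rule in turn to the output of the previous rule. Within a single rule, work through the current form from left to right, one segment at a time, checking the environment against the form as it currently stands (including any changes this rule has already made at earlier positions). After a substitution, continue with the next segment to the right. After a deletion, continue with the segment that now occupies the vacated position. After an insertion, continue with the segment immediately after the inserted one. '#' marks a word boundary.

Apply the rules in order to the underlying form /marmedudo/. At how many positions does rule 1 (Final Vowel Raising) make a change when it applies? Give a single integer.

1 Final Vowel Raising: [marmedudo] → [marmedudu]
2 Spirantization: [marmedudu] → [marmezuzu]
3 Nasal Place Assimilation: no change — [marmezuzu]
Rule 1 changed 1 position(s).

1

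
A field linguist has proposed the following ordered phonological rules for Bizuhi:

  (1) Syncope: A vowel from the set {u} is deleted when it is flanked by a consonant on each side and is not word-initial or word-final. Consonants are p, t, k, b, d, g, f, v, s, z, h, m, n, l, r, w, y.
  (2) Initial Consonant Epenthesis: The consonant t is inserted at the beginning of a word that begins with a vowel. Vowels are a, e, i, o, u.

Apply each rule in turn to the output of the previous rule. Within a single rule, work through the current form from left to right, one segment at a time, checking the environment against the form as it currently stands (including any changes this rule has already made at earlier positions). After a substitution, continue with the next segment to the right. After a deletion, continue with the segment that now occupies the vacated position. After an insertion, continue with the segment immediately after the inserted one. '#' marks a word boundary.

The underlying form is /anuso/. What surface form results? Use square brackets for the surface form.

[tanso]

(1) Syncope: [anuso] → [anso]
(2) Initial Consonant Epenthesis: [anso] → [tanso]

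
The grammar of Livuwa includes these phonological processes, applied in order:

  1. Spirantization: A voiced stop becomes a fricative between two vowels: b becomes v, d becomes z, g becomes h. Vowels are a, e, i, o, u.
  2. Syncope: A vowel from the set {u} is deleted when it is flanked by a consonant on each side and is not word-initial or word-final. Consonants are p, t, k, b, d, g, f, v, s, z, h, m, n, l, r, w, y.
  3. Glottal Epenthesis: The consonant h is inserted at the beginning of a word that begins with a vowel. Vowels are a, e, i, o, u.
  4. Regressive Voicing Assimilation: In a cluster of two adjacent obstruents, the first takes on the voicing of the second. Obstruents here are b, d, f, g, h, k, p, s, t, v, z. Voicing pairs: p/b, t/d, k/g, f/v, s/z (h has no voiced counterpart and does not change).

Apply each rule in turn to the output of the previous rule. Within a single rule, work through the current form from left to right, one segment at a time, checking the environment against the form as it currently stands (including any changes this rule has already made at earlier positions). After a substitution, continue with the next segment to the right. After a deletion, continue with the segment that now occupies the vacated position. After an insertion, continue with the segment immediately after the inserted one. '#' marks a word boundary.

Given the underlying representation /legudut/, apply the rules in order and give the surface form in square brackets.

1 Spirantization: [legudut] → [lehuzut]
2 Syncope: [lehuzut] → [lehzt]
3 Glottal Epenthesis: no change — [lehzt]
4 Regressive Voicing Assimilation: [lehzt] → [lehst]

[lehst]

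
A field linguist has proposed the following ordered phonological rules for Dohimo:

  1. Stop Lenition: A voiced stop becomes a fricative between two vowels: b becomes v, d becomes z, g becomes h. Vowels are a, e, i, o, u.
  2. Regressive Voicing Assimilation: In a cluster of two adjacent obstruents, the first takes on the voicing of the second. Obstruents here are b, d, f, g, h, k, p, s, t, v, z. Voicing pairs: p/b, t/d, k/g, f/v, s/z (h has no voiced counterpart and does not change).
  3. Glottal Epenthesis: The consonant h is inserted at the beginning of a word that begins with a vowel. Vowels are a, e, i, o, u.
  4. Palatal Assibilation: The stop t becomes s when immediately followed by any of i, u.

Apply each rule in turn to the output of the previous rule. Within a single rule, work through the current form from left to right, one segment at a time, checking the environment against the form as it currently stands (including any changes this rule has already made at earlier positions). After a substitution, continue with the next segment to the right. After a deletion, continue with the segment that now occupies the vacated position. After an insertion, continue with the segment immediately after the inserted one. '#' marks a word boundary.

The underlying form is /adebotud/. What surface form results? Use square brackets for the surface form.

1 Stop Lenition: [adebotud] → [azevotud]
2 Regressive Voicing Assimilation: no change — [azevotud]
3 Glottal Epenthesis: [azevotud] → [hazevotud]
4 Palatal Assibilation: [hazevotud] → [hazevosud]

[hazevosud]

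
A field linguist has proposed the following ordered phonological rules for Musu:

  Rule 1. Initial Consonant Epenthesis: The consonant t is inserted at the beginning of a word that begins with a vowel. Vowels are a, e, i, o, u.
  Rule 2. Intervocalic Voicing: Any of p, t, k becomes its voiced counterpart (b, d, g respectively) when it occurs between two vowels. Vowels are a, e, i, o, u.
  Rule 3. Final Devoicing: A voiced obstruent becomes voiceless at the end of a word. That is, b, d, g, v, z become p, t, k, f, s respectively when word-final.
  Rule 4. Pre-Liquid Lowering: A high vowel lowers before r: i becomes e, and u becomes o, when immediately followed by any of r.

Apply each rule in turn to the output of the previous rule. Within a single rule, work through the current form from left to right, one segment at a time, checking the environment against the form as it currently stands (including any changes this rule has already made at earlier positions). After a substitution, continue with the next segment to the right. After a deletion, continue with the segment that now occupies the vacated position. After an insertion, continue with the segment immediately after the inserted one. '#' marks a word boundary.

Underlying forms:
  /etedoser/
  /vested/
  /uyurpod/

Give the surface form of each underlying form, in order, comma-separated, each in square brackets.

[tededoser], [vestet], [tuyorpot]

/etedoser/:
  Rule 1 Initial Consonant Epenthesis: [etedoser] → [tetedoser]
  Rule 2 Intervocalic Voicing: [tetedoser] → [tededoser]
  Rule 3 Final Devoicing: no change — [tededoser]
  Rule 4 Pre-Liquid Lowering: no change — [tededoser]
/vested/:
  Rule 1 Initial Consonant Epenthesis: no change — [vested]
  Rule 2 Intervocalic Voicing: no change — [vested]
  Rule 3 Final Devoicing: [vested] → [vestet]
  Rule 4 Pre-Liquid Lowering: no change — [vestet]
/uyurpod/:
  Rule 1 Initial Consonant Epenthesis: [uyurpod] → [tuyurpod]
  Rule 2 Intervocalic Voicing: no change — [tuyurpod]
  Rule 3 Final Devoicing: [tuyurpod] → [tuyurpot]
  Rule 4 Pre-Liquid Lowering: [tuyurpot] → [tuyorpot]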